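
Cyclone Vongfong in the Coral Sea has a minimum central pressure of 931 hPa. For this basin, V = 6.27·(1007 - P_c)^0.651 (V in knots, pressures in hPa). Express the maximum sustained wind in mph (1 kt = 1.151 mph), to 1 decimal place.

ΔP = 1007 − 931 = 76 hPa.
V ≈ 6.27 × 76^0.651 = 6.27 × 16.765 ≈ 105.118 kt.
105.118 × 1.151 ≈ 120.99 mph → 121.0 mph.

121.0 mph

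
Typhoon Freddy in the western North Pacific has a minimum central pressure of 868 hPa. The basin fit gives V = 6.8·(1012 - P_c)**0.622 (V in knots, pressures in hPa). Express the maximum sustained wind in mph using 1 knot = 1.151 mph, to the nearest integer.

172 mph

ΔP = 1012 − 868 = 144 hPa.
V ≈ 6.8 × 144^0.622 = 6.8 × 22.004 ≈ 149.627 kt.
149.627 × 1.151 ≈ 172.22 mph → 172 mph.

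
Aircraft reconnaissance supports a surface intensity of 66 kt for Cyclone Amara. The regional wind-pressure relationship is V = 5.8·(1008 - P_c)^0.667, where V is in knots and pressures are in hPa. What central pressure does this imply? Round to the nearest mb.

970 mb

ΔP = (V / 5.8)^(1/0.667) = (66/5.8)^1.499.
66/5.8 = 11.379; 11.379^1.499 ≈ 38.32 mb.
P_c = 1008 − 38.32 = 969.68 ≈ 970 mb.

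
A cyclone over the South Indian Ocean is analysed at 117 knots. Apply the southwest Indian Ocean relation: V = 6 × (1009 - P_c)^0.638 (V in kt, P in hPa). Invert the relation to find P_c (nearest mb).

904 mb

ΔP = (V / 6)^(1/0.638) = (117/6)^1.567.
117/6 = 19.500; 19.500^1.567 ≈ 105.20 mb.
P_c = 1009 − 105.20 = 903.80 ≈ 904 mb.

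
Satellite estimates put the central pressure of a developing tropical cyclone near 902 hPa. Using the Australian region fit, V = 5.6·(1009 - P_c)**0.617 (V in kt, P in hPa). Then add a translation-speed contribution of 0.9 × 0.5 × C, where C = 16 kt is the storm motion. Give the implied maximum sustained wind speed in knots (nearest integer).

ΔP = 1009 − 902 = 107 hPa.
107^0.617 ≈ 17.870.
V ≈ 5.6 × 17.870 ≈ 100.1 kt.
Translation term: 0.9 × 0.5 × 16 = 7.2 kt.
Corrected V ≈ 107.3 kt → 107 kt.

107 kt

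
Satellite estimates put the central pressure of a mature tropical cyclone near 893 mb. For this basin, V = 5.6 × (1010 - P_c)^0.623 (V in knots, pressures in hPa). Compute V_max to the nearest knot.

109 kt

ΔP = 1010 − 893 = 117 mb.
117^0.623 ≈ 19.430.
V ≈ 5.6 × 19.430 ≈ 108.8 kt.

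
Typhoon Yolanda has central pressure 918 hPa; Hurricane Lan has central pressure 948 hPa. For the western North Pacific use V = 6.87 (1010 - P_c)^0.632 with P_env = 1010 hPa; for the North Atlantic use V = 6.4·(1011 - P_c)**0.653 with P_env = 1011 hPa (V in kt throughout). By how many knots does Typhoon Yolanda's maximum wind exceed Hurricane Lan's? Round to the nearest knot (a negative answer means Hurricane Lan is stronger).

Typhoon Yolanda: ΔP = 92; V ≈ 6.87 × 92^0.632 ≈ 119.69 kt.
Hurricane Lan: ΔP = 63; V ≈ 6.4 × 63^0.653 ≈ 95.75 kt.
Difference ≈ 119.69 − 95.75 = 23.94 → 24 kt.

24 kt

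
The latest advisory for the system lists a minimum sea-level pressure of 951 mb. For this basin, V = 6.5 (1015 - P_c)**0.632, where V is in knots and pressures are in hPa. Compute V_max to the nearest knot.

90 kt

ΔP = 1015 − 951 = 64 mb.
64^0.632 ≈ 13.852.
V ≈ 6.5 × 13.852 ≈ 90.0 kt.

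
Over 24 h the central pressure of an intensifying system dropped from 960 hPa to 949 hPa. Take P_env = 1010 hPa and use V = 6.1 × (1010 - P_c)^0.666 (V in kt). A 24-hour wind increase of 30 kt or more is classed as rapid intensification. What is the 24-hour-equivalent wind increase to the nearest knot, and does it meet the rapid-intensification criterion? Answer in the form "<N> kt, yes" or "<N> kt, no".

V₁: ΔP = 50, V ≈ 6.1 × 50^0.666 ≈ 82.57 kt.
V₂: ΔP = 61, V ≈ 6.1 × 61^0.666 ≈ 94.27 kt.
ΔV over 24 h = 11.70 kt → 24 h equivalent = 11.70 × 24/24 ≈ 11.70 kt.
12 kt < 30 kt ⇒ not rapid intensification.

12 kt, no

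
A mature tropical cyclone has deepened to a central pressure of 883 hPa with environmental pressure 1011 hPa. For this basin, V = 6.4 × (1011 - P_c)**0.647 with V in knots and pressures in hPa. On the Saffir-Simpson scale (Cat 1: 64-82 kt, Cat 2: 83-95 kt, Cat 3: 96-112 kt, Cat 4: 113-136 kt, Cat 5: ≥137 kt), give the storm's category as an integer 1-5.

5

ΔP = 1011 − 883 = 128 hPa.
V ≈ 6.4 × 128^0.647 = 6.4 × 23.09 ≈ 148 kt.
148 kt falls in the Category 5 band.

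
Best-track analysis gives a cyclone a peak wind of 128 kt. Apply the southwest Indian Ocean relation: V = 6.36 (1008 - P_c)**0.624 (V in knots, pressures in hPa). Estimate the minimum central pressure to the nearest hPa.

ΔP = (V / 6.36)^(1/0.624) = (128/6.36)^1.603.
128/6.36 = 20.126; 20.126^1.603 ≈ 122.84 hPa.
P_c = 1008 − 122.84 = 885.16 ≈ 885 hPa.

885 hPa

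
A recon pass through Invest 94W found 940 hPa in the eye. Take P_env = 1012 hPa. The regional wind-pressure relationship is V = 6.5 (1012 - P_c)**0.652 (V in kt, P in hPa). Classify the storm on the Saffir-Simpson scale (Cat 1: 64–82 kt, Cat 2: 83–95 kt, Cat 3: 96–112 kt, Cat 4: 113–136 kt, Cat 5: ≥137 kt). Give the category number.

3

ΔP = 1012 − 940 = 72 hPa.
V ≈ 6.5 × 72^0.652 = 6.5 × 16.25 ≈ 106 kt.
106 kt falls in the Category 3 band.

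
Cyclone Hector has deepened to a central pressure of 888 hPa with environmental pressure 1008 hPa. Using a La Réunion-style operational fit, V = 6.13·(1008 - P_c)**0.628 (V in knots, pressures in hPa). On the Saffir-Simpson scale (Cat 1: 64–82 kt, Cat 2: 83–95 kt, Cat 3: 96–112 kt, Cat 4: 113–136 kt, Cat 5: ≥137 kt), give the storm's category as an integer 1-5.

ΔP = 1008 − 888 = 120 hPa.
V ≈ 6.13 × 120^0.628 = 6.13 × 20.22 ≈ 124 kt.
124 kt falls in the Category 4 band.

4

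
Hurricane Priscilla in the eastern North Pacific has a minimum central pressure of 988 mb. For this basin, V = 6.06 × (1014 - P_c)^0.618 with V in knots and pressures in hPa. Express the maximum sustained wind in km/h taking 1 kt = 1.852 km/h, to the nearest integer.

84 km/h

ΔP = 1014 − 988 = 26 mb.
V ≈ 6.06 × 26^0.618 = 6.06 × 7.490 ≈ 45.386 kt.
45.386 × 1.852 ≈ 84.06 km/h → 84 km/h.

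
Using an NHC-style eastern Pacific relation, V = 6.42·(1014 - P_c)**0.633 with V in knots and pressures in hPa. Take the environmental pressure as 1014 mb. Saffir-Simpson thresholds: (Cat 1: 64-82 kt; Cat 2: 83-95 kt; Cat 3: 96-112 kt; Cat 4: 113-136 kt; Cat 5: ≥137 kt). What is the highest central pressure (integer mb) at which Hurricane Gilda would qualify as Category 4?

921 mb

Category 4 begins at V = 113 kt.
Required ΔP = (113/6.42)^(1/0.633) = 17.601^1.580 ≈ 92.83 mb.
P_c ≤ 1014 − 92.83 = 921.17, so the highest integer P_c is 921 mb.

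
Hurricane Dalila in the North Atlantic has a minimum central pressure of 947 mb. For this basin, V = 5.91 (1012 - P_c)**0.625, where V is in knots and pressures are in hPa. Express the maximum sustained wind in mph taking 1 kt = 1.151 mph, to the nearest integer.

ΔP = 1012 − 947 = 65 mb.
V ≈ 5.91 × 65^0.625 = 5.91 × 13.585 ≈ 80.289 kt.
80.289 × 1.151 ≈ 92.41 mph → 92 mph.

92 mph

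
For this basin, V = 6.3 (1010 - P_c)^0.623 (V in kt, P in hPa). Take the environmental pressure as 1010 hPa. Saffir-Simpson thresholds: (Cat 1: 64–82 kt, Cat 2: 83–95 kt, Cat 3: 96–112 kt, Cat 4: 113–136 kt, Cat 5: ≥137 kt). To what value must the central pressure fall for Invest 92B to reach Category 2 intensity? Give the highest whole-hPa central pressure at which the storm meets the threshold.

Category 2 begins at V = 83 kt.
Required ΔP = (83/6.3)^(1/0.623) = 13.175^1.605 ≈ 62.71 hPa.
P_c ≤ 1010 − 62.71 = 947.29, so the highest integer P_c is 947 hPa.

947 hPa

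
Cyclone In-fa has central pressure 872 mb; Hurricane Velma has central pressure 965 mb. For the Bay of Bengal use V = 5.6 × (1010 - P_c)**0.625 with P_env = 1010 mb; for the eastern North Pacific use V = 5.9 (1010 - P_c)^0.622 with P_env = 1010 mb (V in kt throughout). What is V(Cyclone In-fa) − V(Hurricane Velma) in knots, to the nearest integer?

59 kt

Cyclone In-fa: ΔP = 138; V ≈ 5.6 × 138^0.625 ≈ 121.79 kt.
Hurricane Velma: ΔP = 45; V ≈ 5.9 × 45^0.622 ≈ 62.97 kt.
Difference ≈ 121.79 − 62.97 = 58.82 → 59 kt.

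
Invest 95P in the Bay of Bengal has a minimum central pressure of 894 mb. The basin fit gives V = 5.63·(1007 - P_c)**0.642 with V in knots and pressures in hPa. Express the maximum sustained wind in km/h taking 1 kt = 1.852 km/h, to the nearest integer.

ΔP = 1007 − 894 = 113 mb.
V ≈ 5.63 × 113^0.642 = 5.63 × 20.801 ≈ 117.108 kt.
117.108 × 1.852 ≈ 216.88 km/h → 217 km/h.

217 km/h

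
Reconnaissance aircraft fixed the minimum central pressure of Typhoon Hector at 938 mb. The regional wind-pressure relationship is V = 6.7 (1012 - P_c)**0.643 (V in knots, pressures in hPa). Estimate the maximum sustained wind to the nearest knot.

ΔP = 1012 − 938 = 74 mb.
74^0.643 ≈ 15.919.
V ≈ 6.7 × 15.919 ≈ 106.7 kt.

107 kt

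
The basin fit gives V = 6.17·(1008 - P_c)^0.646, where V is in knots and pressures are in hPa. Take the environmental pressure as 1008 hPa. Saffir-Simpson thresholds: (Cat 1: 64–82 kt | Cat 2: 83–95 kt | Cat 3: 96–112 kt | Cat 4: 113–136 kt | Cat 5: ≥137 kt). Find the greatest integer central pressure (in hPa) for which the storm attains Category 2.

952 hPa

Category 2 begins at V = 83 kt.
Required ΔP = (83/6.17)^(1/0.646) = 13.452^1.548 ≈ 55.89 hPa.
P_c ≤ 1008 − 55.89 = 952.11, so the highest integer P_c is 952 hPa.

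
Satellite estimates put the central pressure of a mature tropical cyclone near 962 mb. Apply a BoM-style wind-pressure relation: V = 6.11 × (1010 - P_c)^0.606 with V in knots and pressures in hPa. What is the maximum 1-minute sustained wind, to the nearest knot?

64 kt

ΔP = 1010 − 962 = 48 mb.
48^0.606 ≈ 10.443.
V ≈ 6.11 × 10.443 ≈ 63.8 kt.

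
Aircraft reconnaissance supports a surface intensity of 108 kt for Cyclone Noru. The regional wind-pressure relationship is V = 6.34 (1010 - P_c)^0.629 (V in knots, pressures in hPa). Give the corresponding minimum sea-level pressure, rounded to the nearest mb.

ΔP = (V / 6.34)^(1/0.629) = (108/6.34)^1.590.
108/6.34 = 17.035; 17.035^1.590 ≈ 90.70 mb.
P_c = 1010 − 90.70 = 919.30 ≈ 919 mb.

919 mb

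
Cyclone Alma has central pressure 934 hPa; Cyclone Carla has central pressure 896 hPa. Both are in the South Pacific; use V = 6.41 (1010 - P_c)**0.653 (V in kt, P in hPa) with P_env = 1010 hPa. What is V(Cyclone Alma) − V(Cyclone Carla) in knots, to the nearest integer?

-33 kt

Cyclone Alma: ΔP = 76; V ≈ 6.41 × 76^0.653 ≈ 108.40 kt.
Cyclone Carla: ΔP = 114; V ≈ 6.41 × 114^0.653 ≈ 141.26 kt.
Difference ≈ 108.40 − 141.26 = -32.86 → -33 kt.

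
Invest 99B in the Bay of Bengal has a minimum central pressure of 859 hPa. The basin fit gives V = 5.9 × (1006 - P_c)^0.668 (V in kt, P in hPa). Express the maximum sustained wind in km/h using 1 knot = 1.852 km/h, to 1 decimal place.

ΔP = 1006 − 859 = 147 hPa.
V ≈ 5.9 × 147^0.668 = 5.9 × 28.039 ≈ 165.432 kt.
165.432 × 1.852 ≈ 306.38 km/h → 306.4 km/h.

306.4 km/h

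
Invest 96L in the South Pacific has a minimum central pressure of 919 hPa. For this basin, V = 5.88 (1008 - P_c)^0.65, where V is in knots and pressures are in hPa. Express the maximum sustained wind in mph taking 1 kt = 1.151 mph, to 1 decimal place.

ΔP = 1008 − 919 = 89 hPa.
V ≈ 5.88 × 89^0.65 = 5.88 × 18.497 ≈ 108.763 kt.
108.763 × 1.151 ≈ 125.19 mph → 125.2 mph.

125.2 mph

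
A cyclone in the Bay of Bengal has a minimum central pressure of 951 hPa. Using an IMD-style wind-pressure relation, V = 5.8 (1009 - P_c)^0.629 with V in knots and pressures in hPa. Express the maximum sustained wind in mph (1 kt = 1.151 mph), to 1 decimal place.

ΔP = 1009 − 951 = 58 hPa.
V ≈ 5.8 × 58^0.629 = 5.8 × 12.859 ≈ 74.580 kt.
74.580 × 1.151 ≈ 85.84 mph → 85.8 mph.

85.8 mph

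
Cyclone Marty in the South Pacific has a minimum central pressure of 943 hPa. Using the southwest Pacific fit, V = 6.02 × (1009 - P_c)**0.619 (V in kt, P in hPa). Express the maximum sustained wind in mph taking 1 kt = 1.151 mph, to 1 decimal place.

92.7 mph

ΔP = 1009 − 943 = 66 hPa.
V ≈ 6.02 × 66^0.619 = 6.02 × 13.375 ≈ 80.518 kt.
80.518 × 1.151 ≈ 92.68 mph → 92.7 mph.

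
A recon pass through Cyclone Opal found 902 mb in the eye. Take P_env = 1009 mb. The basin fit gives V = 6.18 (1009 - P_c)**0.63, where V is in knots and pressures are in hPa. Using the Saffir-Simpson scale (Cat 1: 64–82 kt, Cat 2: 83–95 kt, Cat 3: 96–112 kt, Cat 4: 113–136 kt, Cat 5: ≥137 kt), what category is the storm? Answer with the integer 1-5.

ΔP = 1009 − 902 = 107 mb.
V ≈ 6.18 × 107^0.63 = 6.18 × 18.99 ≈ 117 kt.
117 kt falls in the Category 4 band.

4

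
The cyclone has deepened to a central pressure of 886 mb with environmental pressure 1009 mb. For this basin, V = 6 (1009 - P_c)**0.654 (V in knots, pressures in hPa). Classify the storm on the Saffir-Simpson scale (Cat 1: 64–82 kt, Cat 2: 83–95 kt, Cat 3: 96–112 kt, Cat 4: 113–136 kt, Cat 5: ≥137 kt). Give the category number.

5

ΔP = 1009 − 886 = 123 mb.
V ≈ 6 × 123^0.654 = 6 × 23.27 ≈ 140 kt.
140 kt falls in the Category 5 band.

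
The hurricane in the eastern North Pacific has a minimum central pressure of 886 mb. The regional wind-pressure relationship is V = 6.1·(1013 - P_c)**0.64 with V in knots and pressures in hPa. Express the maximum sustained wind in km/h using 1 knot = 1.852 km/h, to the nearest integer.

ΔP = 1013 − 886 = 127 mb.
V ≈ 6.1 × 127^0.64 = 6.1 × 22.204 ≈ 135.445 kt.
135.445 × 1.852 ≈ 250.84 km/h → 251 km/h.

251 km/h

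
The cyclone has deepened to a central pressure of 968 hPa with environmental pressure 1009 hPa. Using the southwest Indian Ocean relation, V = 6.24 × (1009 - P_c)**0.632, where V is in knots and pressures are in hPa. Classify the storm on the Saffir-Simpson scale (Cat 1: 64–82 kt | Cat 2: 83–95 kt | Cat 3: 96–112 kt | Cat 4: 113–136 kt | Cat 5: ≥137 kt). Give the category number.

ΔP = 1009 − 968 = 41 hPa.
V ≈ 6.24 × 41^0.632 = 6.24 × 10.45 ≈ 65 kt.
65 kt falls in the Category 1 band.

1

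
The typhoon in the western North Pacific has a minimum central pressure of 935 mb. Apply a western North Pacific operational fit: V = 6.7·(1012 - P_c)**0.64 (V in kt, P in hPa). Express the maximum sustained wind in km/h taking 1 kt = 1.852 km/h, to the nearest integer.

ΔP = 1012 − 935 = 77 mb.
V ≈ 6.7 × 77^0.64 = 6.7 × 16.120 ≈ 108.001 kt.
108.001 × 1.852 ≈ 200.02 km/h → 200 km/h.

200 km/h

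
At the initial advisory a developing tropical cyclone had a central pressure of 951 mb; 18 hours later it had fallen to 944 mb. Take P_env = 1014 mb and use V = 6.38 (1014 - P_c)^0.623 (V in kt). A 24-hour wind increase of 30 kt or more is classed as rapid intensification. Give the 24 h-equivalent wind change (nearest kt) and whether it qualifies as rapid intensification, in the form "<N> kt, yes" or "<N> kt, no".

8 kt, no

V₁: ΔP = 63, V ≈ 6.38 × 63^0.623 ≈ 84.30 kt.
V₂: ΔP = 70, V ≈ 6.38 × 70^0.623 ≈ 90.02 kt.
ΔV over 18 h = 5.72 kt → 24 h equivalent = 5.72 × 24/18 ≈ 7.63 kt.
8 kt < 30 kt ⇒ not rapid intensification.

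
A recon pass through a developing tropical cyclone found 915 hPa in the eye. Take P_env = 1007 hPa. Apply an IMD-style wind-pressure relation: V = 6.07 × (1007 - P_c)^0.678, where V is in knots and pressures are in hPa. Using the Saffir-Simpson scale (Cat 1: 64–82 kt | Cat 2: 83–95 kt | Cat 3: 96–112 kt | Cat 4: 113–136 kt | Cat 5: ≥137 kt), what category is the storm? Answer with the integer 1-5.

4

ΔP = 1007 − 915 = 92 hPa.
V ≈ 6.07 × 92^0.678 = 6.07 × 21.45 ≈ 130 kt.
130 kt falls in the Category 4 band.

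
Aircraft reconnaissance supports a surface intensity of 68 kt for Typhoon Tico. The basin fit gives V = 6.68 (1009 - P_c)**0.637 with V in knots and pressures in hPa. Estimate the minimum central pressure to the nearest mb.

ΔP = (V / 6.68)^(1/0.637) = (68/6.68)^1.570.
68/6.68 = 10.180; 10.180^1.570 ≈ 38.19 mb.
P_c = 1009 − 38.19 = 970.81 ≈ 971 mb.

971 mb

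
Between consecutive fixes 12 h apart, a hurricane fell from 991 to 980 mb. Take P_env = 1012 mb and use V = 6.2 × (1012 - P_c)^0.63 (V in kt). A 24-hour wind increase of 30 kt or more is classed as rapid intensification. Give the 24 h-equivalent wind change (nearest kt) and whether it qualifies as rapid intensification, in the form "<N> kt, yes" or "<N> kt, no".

26 kt, no

V₁: ΔP = 21, V ≈ 6.2 × 21^0.63 ≈ 42.21 kt.
V₂: ΔP = 32, V ≈ 6.2 × 32^0.63 ≈ 55.03 kt.
ΔV over 12 h = 12.82 kt → 24 h equivalent = 12.82 × 24/12 ≈ 25.64 kt.
26 kt < 30 kt ⇒ not rapid intensification.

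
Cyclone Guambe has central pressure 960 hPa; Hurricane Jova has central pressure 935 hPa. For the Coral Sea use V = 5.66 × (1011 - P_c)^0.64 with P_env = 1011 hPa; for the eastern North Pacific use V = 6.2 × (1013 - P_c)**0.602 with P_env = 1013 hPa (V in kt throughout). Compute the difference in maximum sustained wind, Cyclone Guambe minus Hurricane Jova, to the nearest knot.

Cyclone Guambe: ΔP = 51; V ≈ 5.66 × 51^0.64 ≈ 70.09 kt.
Hurricane Jova: ΔP = 78; V ≈ 6.2 × 78^0.602 ≈ 85.40 kt.
Difference ≈ 70.09 − 85.40 = -15.31 → -15 kt.

-15 kt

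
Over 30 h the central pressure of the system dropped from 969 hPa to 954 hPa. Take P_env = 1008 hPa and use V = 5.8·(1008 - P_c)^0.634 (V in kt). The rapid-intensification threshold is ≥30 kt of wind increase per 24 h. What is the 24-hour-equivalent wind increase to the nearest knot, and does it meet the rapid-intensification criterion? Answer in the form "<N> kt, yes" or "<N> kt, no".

11 kt, no

V₁: ΔP = 39, V ≈ 5.8 × 39^0.634 ≈ 59.18 kt.
V₂: ΔP = 54, V ≈ 5.8 × 54^0.634 ≈ 72.74 kt.
ΔV over 30 h = 13.56 kt → 24 h equivalent = 13.56 × 24/30 ≈ 10.85 kt.
11 kt < 30 kt ⇒ not rapid intensification.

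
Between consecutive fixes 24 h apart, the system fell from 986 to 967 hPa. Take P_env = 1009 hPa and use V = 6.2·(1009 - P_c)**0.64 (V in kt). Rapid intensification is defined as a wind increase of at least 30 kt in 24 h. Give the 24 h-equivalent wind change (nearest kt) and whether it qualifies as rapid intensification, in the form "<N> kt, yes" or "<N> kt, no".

V₁: ΔP = 23, V ≈ 6.2 × 23^0.64 ≈ 46.12 kt.
V₂: ΔP = 42, V ≈ 6.2 × 42^0.64 ≈ 67.81 kt.
ΔV over 24 h = 21.69 kt → 24 h equivalent = 21.69 × 24/24 ≈ 21.69 kt.
22 kt < 30 kt ⇒ not rapid intensification.

22 kt, no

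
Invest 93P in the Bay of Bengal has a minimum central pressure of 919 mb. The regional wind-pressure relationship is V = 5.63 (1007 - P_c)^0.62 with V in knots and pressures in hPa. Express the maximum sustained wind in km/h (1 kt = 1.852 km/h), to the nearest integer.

ΔP = 1007 − 919 = 88 mb.
V ≈ 5.63 × 88^0.62 = 5.63 × 16.054 ≈ 90.383 kt.
90.383 × 1.852 ≈ 167.39 km/h → 167 km/h.

167 km/h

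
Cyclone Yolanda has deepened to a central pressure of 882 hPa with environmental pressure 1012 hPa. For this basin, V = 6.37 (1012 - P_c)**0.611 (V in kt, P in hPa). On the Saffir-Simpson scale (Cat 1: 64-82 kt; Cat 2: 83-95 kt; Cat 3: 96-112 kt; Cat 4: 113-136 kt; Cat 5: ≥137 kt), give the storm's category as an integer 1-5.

4

ΔP = 1012 − 882 = 130 hPa.
V ≈ 6.37 × 130^0.611 = 6.37 × 19.57 ≈ 125 kt.
125 kt falls in the Category 4 band.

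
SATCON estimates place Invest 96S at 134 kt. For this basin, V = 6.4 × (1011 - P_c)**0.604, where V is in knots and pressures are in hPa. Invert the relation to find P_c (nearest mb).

ΔP = (V / 6.4)^(1/0.604) = (134/6.4)^1.656.
134/6.4 = 20.938; 20.938^1.656 ≈ 153.80 mb.
P_c = 1011 − 153.80 = 857.20 ≈ 857 mb.

857 mb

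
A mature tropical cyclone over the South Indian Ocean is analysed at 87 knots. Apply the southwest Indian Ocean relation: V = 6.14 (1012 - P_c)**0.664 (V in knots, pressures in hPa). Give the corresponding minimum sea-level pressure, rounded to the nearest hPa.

ΔP = (V / 6.14)^(1/0.664) = (87/6.14)^1.506.
87/6.14 = 14.169; 14.169^1.506 ≈ 54.20 hPa.
P_c = 1012 − 54.20 = 957.80 ≈ 958 hPa.

958 hPa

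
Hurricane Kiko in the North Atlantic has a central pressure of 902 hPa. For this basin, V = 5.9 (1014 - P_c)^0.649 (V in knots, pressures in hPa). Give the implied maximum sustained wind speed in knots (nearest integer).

ΔP = 1014 − 902 = 112 hPa.
112^0.649 ≈ 21.377.
V ≈ 5.9 × 21.377 ≈ 126.1 kt.

126 kt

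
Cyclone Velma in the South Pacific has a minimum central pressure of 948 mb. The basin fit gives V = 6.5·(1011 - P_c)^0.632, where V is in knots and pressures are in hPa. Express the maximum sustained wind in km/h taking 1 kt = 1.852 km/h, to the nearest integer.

ΔP = 1011 − 948 = 63 mb.
V ≈ 6.5 × 63^0.632 = 6.5 × 13.715 ≈ 89.145 kt.
89.145 × 1.852 ≈ 165.10 km/h → 165 km/h.

165 km/h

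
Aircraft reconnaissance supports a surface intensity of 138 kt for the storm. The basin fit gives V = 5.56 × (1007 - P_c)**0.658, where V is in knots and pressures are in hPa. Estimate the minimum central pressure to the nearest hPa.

875 hPa

ΔP = (V / 5.56)^(1/0.658) = (138/5.56)^1.520.
138/5.56 = 24.820; 24.820^1.520 ≈ 131.75 hPa.
P_c = 1007 − 131.75 = 875.25 ≈ 875 hPa.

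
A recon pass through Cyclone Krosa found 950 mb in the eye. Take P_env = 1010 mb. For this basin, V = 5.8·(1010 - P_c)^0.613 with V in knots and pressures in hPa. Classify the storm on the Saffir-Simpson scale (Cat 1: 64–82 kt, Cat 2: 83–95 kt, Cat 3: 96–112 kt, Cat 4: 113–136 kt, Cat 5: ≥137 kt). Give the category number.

ΔP = 1010 − 950 = 60 mb.
V ≈ 5.8 × 60^0.613 = 5.8 × 12.30 ≈ 71 kt.
71 kt falls in the Category 1 band.

1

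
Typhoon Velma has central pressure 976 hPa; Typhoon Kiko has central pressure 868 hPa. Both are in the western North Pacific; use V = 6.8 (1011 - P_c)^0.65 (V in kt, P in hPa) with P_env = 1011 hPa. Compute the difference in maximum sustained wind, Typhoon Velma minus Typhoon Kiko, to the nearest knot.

-103 kt

Typhoon Velma: ΔP = 35; V ≈ 6.8 × 35^0.65 ≈ 68.57 kt.
Typhoon Kiko: ΔP = 143; V ≈ 6.8 × 143^0.65 ≈ 171.19 kt.
Difference ≈ 68.57 − 171.19 = -102.62 → -103 kt.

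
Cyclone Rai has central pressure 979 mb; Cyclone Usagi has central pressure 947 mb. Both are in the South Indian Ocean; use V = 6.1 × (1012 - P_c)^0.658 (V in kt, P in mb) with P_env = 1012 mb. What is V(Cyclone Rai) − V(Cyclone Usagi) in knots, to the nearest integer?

Cyclone Rai: ΔP = 33; V ≈ 6.1 × 33^0.658 ≈ 60.89 kt.
Cyclone Usagi: ΔP = 65; V ≈ 6.1 × 65^0.658 ≈ 95.11 kt.
Difference ≈ 60.89 − 95.11 = -34.22 → -34 kt.

-34 kt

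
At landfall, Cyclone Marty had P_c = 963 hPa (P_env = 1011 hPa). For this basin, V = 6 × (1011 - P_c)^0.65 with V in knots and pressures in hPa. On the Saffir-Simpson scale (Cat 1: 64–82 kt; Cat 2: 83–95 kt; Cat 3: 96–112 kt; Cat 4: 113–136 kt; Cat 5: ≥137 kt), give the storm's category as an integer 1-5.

ΔP = 1011 − 963 = 48 hPa.
V ≈ 6 × 48^0.65 = 6 × 12.38 ≈ 74 kt.
74 kt falls in the Category 1 band.

1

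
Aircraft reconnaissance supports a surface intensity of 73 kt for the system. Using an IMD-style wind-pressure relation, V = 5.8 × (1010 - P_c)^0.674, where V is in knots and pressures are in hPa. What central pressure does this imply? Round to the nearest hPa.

967 hPa

ΔP = (V / 5.8)^(1/0.674) = (73/5.8)^1.484.
73/5.8 = 12.586; 12.586^1.484 ≈ 42.84 hPa.
P_c = 1010 − 42.84 = 967.16 ≈ 967 hPa.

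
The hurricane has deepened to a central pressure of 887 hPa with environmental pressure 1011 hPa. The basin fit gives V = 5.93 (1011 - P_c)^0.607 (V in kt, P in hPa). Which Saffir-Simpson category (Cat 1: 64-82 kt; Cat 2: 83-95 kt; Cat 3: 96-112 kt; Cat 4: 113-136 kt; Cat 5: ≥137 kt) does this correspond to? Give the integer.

ΔP = 1011 − 887 = 124 hPa.
V ≈ 5.93 × 124^0.607 = 5.93 × 18.65 ≈ 111 kt.
111 kt falls in the Category 3 band.

3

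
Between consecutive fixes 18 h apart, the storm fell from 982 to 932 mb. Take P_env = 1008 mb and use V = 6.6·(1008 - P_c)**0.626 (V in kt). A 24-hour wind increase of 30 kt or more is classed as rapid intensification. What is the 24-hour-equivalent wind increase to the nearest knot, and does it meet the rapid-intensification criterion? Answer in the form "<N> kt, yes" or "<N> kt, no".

V₁: ΔP = 26, V ≈ 6.6 × 26^0.626 ≈ 50.74 kt.
V₂: ΔP = 76, V ≈ 6.6 × 76^0.626 ≈ 99.30 kt.
ΔV over 18 h = 48.56 kt → 24 h equivalent = 48.56 × 24/18 ≈ 64.75 kt.
65 kt ≥ 30 kt ⇒ rapid intensification.

65 kt, yes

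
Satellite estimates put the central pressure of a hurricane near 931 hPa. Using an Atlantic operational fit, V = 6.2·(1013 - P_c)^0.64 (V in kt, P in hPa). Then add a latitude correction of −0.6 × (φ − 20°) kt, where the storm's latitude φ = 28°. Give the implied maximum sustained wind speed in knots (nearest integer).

99 kt

ΔP = 1013 − 931 = 82 hPa.
82^0.64 ≈ 16.782.
V ≈ 6.2 × 16.782 ≈ 104.0 kt.
Latitude correction: −0.6 × (28 − 20) = -4.8 kt.
Corrected V ≈ 99.2 kt → 99 kt.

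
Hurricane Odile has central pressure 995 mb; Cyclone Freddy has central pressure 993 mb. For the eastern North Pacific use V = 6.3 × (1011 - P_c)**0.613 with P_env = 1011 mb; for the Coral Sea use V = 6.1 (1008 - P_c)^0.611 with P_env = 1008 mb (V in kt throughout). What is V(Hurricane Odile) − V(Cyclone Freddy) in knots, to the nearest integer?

Hurricane Odile: ΔP = 16; V ≈ 6.3 × 16^0.613 ≈ 34.47 kt.
Cyclone Freddy: ΔP = 15; V ≈ 6.1 × 15^0.611 ≈ 31.91 kt.
Difference ≈ 34.47 − 31.91 = 2.56 → 3 kt.

3 kt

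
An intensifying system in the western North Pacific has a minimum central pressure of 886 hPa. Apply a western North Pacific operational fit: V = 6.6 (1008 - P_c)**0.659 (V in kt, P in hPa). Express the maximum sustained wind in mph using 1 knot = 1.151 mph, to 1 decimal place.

180.1 mph

ΔP = 1008 − 886 = 122 hPa.
V ≈ 6.6 × 122^0.659 = 6.6 × 23.709 ≈ 156.479 kt.
156.479 × 1.151 ≈ 180.11 mph → 180.1 mph.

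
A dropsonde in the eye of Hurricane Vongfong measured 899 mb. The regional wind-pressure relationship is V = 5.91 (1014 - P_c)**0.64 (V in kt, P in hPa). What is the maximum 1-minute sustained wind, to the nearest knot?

123 kt

ΔP = 1014 − 899 = 115 mb.
115^0.64 ≈ 20.838.
V ≈ 5.91 × 20.838 ≈ 123.1 kt.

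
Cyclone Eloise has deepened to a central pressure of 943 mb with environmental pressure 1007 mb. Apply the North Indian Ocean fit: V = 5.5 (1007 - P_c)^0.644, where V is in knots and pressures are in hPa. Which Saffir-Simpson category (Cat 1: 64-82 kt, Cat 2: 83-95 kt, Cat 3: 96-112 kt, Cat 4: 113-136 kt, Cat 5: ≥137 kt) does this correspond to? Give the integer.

1

ΔP = 1007 − 943 = 64 mb.
V ≈ 5.5 × 64^0.644 = 5.5 × 14.56 ≈ 80 kt.
80 kt falls in the Category 1 band.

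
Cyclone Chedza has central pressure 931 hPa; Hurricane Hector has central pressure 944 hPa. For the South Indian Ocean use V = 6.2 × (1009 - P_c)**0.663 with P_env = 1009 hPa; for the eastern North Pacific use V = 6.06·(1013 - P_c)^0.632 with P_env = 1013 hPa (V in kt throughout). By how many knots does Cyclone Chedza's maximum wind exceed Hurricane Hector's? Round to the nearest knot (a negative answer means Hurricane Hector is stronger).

Cyclone Chedza: ΔP = 78; V ≈ 6.2 × 78^0.663 ≈ 111.39 kt.
Hurricane Hector: ΔP = 69; V ≈ 6.06 × 69^0.632 ≈ 88.03 kt.
Difference ≈ 111.39 − 88.03 = 23.36 → 23 kt.

23 kt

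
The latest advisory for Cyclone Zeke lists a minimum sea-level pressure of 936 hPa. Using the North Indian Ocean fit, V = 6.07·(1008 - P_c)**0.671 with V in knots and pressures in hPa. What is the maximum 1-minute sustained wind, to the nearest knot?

ΔP = 1008 − 936 = 72 hPa.
72^0.671 ≈ 17.631.
V ≈ 6.07 × 17.631 ≈ 107.0 kt.

107 kt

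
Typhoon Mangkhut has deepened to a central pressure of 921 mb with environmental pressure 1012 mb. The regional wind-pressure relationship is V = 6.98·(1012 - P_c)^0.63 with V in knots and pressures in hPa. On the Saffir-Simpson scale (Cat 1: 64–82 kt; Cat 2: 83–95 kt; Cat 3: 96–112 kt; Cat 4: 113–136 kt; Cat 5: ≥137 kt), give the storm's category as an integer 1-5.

4

ΔP = 1012 − 921 = 91 mb.
V ≈ 6.98 × 91^0.63 = 6.98 × 17.15 ≈ 120 kt.
120 kt falls in the Category 4 band.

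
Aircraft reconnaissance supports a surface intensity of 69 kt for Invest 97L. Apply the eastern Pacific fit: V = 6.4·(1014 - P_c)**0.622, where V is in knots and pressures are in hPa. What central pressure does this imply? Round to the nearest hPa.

ΔP = (V / 6.4)^(1/0.622) = (69/6.4)^1.608.
69/6.4 = 10.781; 10.781^1.608 ≈ 45.73 hPa.
P_c = 1014 − 45.73 = 968.27 ≈ 968 hPa.

968 hPa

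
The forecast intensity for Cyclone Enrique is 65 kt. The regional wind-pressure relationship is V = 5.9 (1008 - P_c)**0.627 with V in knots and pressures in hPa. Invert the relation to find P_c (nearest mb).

ΔP = (V / 5.9)^(1/0.627) = (65/5.9)^1.595.
65/5.9 = 11.017; 11.017^1.595 ≈ 45.92 mb.
P_c = 1008 − 45.92 = 962.08 ≈ 962 mb.

962 mb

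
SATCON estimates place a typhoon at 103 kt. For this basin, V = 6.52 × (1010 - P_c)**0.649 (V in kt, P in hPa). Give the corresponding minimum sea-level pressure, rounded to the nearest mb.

940 mb

ΔP = (V / 6.52)^(1/0.649) = (103/6.52)^1.541.
103/6.52 = 15.798; 15.798^1.541 ≈ 70.28 mb.
P_c = 1010 − 70.28 = 939.72 ≈ 940 mb.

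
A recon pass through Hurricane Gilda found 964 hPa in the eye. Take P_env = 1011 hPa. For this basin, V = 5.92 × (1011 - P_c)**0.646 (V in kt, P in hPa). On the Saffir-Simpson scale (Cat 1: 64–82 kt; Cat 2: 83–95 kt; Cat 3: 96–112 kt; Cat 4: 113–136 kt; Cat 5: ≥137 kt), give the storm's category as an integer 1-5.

1

ΔP = 1011 − 964 = 47 hPa.
V ≈ 5.92 × 47^0.646 = 5.92 × 12.03 ≈ 71 kt.
71 kt falls in the Category 1 band.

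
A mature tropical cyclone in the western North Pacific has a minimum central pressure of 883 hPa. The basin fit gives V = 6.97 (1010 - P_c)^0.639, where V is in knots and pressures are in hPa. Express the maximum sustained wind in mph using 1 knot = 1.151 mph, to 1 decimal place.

177.3 mph

ΔP = 1010 − 883 = 127 hPa.
V ≈ 6.97 × 127^0.639 = 6.97 × 22.097 ≈ 154.015 kt.
154.015 × 1.151 ≈ 177.27 mph → 177.3 mph.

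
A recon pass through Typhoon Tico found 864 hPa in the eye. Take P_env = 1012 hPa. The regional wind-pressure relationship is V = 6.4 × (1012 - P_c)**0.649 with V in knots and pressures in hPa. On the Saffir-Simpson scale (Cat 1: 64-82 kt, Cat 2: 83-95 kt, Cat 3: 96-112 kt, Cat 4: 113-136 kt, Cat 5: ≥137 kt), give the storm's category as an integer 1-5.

ΔP = 1012 − 864 = 148 hPa.
V ≈ 6.4 × 148^0.649 = 6.4 × 25.62 ≈ 164 kt.
164 kt falls in the Category 5 band.

5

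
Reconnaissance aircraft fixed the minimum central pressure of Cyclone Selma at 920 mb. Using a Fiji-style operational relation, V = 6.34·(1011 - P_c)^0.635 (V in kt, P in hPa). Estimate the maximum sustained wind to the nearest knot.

ΔP = 1011 − 920 = 91 mb.
91^0.635 ≈ 17.538.
V ≈ 6.34 × 17.538 ≈ 111.2 kt.

111 kt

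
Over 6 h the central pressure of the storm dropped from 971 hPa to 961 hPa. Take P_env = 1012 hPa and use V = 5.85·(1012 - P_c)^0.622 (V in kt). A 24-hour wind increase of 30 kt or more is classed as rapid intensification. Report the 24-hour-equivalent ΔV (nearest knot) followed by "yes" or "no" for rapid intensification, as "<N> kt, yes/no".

34 kt, yes

V₁: ΔP = 41, V ≈ 5.85 × 41^0.622 ≈ 58.93 kt.
V₂: ΔP = 51, V ≈ 5.85 × 51^0.622 ≈ 67.49 kt.
ΔV over 6 h = 8.56 kt → 24 h equivalent = 8.56 × 24/6 ≈ 34.24 kt.
34 kt ≥ 30 kt ⇒ rapid intensification.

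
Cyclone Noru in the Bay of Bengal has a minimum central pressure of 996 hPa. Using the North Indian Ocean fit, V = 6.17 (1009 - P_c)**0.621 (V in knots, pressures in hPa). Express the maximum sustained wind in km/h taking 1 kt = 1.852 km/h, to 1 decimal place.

ΔP = 1009 − 996 = 13 hPa.
V ≈ 6.17 × 13^0.621 = 6.17 × 4.918 ≈ 30.342 kt.
30.342 × 1.852 ≈ 56.19 km/h → 56.2 km/h.

56.2 km/h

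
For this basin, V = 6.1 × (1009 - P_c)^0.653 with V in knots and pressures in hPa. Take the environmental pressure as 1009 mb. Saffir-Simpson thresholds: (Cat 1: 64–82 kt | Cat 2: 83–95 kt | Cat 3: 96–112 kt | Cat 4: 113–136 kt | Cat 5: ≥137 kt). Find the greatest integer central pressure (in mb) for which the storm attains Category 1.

Category 1 begins at V = 64 kt.
Required ΔP = (64/6.1)^(1/0.653) = 10.492^1.531 ≈ 36.59 mb.
P_c ≤ 1009 − 36.59 = 972.41, so the highest integer P_c is 972 mb.

972 mb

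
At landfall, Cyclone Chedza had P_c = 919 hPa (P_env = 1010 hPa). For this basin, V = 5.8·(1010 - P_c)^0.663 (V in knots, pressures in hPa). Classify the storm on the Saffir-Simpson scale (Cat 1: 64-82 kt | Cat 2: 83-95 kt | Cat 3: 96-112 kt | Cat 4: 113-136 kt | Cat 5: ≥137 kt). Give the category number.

ΔP = 1010 − 919 = 91 hPa.
V ≈ 5.8 × 91^0.663 = 5.8 × 19.90 ≈ 115 kt.
115 kt falls in the Category 4 band.

4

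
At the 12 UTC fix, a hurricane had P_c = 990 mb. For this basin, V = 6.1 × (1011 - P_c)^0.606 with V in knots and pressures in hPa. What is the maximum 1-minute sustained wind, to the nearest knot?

ΔP = 1011 − 990 = 21 mb.
21^0.606 ≈ 6.328.
V ≈ 6.1 × 6.328 ≈ 38.6 kt.

39 kt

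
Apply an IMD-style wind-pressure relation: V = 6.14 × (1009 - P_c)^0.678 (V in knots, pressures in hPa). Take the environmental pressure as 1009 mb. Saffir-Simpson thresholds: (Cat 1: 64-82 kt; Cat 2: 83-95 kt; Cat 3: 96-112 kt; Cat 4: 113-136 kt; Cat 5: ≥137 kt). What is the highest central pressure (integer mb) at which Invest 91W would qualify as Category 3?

951 mb

Category 3 begins at V = 96 kt.
Required ΔP = (96/6.14)^(1/0.678) = 15.635^1.475 ≈ 57.71 mb.
P_c ≤ 1009 − 57.71 = 951.29, so the highest integer P_c is 951 mb.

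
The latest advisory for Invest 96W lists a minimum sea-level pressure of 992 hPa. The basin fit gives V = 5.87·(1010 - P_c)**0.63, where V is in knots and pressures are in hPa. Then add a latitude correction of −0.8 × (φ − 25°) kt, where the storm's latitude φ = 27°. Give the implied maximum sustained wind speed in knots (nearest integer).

35 kt

ΔP = 1010 − 992 = 18 hPa.
18^0.63 ≈ 6.178.
V ≈ 5.87 × 6.178 ≈ 36.3 kt.
Latitude correction: −0.8 × (27 − 25) = -1.6 kt.
Corrected V ≈ 34.7 kt → 35 kt.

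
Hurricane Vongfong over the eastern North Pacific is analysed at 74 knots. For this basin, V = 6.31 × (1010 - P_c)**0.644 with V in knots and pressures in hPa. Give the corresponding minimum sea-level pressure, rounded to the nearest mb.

964 mb

ΔP = (V / 6.31)^(1/0.644) = (74/6.31)^1.553.
74/6.31 = 11.727; 11.727^1.553 ≈ 45.74 mb.
P_c = 1010 − 45.74 = 964.26 ≈ 964 mb.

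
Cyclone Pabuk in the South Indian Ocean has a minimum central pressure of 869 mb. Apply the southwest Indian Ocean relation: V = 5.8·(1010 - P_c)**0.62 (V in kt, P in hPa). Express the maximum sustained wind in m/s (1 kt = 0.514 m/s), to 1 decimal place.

ΔP = 1010 − 869 = 141 mb.
V ≈ 5.8 × 141^0.62 = 5.8 × 21.504 ≈ 124.722 kt.
124.722 × 0.514 ≈ 64.11 m/s → 64.1 m/s.

64.1 m/s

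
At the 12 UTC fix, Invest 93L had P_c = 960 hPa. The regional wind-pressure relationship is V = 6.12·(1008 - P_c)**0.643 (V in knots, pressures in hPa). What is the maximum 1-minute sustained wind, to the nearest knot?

ΔP = 1008 − 960 = 48 hPa.
48^0.643 ≈ 12.051.
V ≈ 6.12 × 12.051 ≈ 73.8 kt.

74 kt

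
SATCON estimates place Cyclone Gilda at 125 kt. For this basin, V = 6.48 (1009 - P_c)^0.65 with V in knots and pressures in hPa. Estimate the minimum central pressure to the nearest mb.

ΔP = (V / 6.48)^(1/0.65) = (125/6.48)^1.538.
125/6.48 = 19.290; 19.290^1.538 ≈ 94.94 mb.
P_c = 1009 − 94.94 = 914.06 ≈ 914 mb.

914 mb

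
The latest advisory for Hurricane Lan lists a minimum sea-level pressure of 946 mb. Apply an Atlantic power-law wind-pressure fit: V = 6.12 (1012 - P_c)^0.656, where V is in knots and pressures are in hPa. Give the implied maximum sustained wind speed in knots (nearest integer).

ΔP = 1012 − 946 = 66 mb.
66^0.656 ≈ 15.618.
V ≈ 6.12 × 15.618 ≈ 95.6 kt.

96 kt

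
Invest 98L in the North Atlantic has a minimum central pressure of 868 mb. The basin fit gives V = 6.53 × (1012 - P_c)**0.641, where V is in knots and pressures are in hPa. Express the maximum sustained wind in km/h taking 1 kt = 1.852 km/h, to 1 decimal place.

292.5 km/h

ΔP = 1012 − 868 = 144 mb.
V ≈ 6.53 × 144^0.641 = 6.53 × 24.183 ≈ 157.915 kt.
157.915 × 1.852 ≈ 292.46 km/h → 292.5 km/h.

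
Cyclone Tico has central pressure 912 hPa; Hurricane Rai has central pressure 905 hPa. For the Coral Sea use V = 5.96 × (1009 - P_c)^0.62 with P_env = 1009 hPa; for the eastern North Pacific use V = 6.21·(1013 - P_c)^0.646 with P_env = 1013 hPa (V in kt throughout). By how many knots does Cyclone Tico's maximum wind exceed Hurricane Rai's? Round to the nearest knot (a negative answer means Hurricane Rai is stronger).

-26 kt

Cyclone Tico: ΔP = 97; V ≈ 5.96 × 97^0.62 ≈ 101.64 kt.
Hurricane Rai: ΔP = 108; V ≈ 6.21 × 108^0.646 ≈ 127.84 kt.
Difference ≈ 101.64 − 127.84 = -26.20 → -26 kt.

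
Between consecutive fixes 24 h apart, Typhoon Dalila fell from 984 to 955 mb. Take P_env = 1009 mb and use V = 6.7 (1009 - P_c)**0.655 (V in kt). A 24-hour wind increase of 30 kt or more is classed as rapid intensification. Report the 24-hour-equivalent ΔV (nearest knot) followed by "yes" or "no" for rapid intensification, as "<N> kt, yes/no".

V₁: ΔP = 25, V ≈ 6.7 × 25^0.655 ≈ 55.17 kt.
V₂: ΔP = 54, V ≈ 6.7 × 54^0.655 ≈ 91.37 kt.
ΔV over 24 h = 36.20 kt → 24 h equivalent = 36.20 × 24/24 ≈ 36.20 kt.
36 kt ≥ 30 kt ⇒ rapid intensification.

36 kt, yes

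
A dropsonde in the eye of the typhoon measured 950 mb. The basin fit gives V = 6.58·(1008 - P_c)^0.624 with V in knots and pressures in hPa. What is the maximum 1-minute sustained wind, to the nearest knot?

ΔP = 1008 − 950 = 58 mb.
58^0.624 ≈ 12.600.
V ≈ 6.58 × 12.600 ≈ 82.9 kt.

83 kt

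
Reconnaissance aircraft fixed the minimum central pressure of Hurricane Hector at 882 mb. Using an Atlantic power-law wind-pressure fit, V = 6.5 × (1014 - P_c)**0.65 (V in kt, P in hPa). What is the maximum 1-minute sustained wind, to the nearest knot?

ΔP = 1014 − 882 = 132 mb.
132^0.65 ≈ 23.899.
V ≈ 6.5 × 23.899 ≈ 155.3 kt.

155 kt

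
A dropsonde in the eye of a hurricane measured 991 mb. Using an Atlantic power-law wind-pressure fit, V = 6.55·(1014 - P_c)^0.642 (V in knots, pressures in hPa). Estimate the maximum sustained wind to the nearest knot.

49 kt

ΔP = 1014 − 991 = 23 mb.
23^0.642 ≈ 7.486.
V ≈ 6.55 × 7.486 ≈ 49.0 kt.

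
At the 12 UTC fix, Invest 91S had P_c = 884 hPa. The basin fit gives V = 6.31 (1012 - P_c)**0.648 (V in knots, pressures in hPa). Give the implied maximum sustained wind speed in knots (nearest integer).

ΔP = 1012 − 884 = 128 hPa.
128^0.648 ≈ 23.199.
V ≈ 6.31 × 23.199 ≈ 146.4 kt.

146 kt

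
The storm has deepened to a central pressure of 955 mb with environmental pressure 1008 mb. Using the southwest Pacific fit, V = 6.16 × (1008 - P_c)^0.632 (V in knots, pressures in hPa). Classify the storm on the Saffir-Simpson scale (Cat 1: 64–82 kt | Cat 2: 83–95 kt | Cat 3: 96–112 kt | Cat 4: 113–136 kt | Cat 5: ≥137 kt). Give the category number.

ΔP = 1008 − 955 = 53 mb.
V ≈ 6.16 × 53^0.632 = 6.16 × 12.30 ≈ 76 kt.
76 kt falls in the Category 1 band.

1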